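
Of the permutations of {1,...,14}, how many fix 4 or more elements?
Exactly j fixed points: C(14,j)·!(14-j); sum over j ≥ 4 (derangement numbers via !m = (m-1)·(!(m-1) + !(m-2)): !0..!10 = 1, 0, 1, 2, 9, 44, 265, 1854, 14833, 133496, 1334961). Σ_{j=4}^{14} C(14,j)·!(14-j) = C(14,4)·!10 + C(14,5)·!9 + C(14,6)·!8 + C(14,7)·!7 + C(14,8)·!6 + C(14,9)·!5 + C(14,10)·!4 + C(14,11)·!3 + C(14,12)·!2 + C(14,13)·!1 + C(14,14)·!0 = 1001·1334961 + 2002·133496 + 3003·14833 + 3432·1854 + 3003·265 + 2002·44 + 1001·9 + 364·2 + 91·1 + 14·0 + 1·1 = 1655355092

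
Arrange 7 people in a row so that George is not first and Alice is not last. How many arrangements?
By inclusion-exclusion: 7! - 2×(7-1)! + (7-2)! = 5040 - 1440 + 120 = 3720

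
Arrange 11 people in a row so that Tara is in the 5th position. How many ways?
Fix one position: (11-1)! = 3628800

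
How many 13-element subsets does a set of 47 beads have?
C(47,13) = 47!/(13!×34!) = 140676848445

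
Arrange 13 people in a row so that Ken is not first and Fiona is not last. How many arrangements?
By inclusion-exclusion: 13! - 2×(13-1)! + (13-2)! = 6227020800 - 958003200 + 39916800 = 5308934400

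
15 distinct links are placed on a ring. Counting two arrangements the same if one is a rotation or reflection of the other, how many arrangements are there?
(15-1)!/2 = 87178291200/2 = 43589145600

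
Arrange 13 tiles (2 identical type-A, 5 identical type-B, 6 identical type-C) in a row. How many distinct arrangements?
13! / (2! × 5! × 6!) = 36036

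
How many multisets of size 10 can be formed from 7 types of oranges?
C(10+7-1, 7-1) = C(16, 6) = 8008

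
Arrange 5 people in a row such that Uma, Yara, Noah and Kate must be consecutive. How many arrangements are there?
Treat the 4 as one block: (5-4+1)! × 4! = 2 × 24 = 48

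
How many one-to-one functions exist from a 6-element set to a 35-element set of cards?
P(35,6) = 35!/(35-6)! = 1168675200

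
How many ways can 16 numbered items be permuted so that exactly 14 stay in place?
Choose the 14 fixed points C(16,14) = 120, derange the rest: !2 = Σ_{j=0}^{2} (-1)^j·2!/j! = 2 - 2 + 1 = 1. Product = 120 × 1 = 120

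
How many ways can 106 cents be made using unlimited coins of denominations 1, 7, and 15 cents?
Coefficient of x^106 in 1/(1-x^1) · 1/(1-x^7) · 1/(1-x^15). Case on j = number of 15-cent coins (j = 0..7); remainder r = 106 - 15j is made from {1,7} in ⌊r/7⌋+1 ways. r = 106, 91, 76, 61, 46, 31, 16, 1 → 16 + 14 + 11 + 9 + 7 + 5 + 3 + 1 = 66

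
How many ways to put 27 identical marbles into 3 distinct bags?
C(27+3-1, 3-1) = C(29, 2) = 406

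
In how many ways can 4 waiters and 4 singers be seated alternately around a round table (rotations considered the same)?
Fix one of the waiters: (4-1)! ways for the remaining waiters, × 4! ways for the singers = 6 × 24 = 144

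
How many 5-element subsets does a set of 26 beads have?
C(26,5) = 26!/(5!×21!) = 65780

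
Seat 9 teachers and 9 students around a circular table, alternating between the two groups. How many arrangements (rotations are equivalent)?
Fix one of the teachers: (9-1)! ways for the remaining teachers, × 9! ways for the students = 40320 × 362880 = 14631321600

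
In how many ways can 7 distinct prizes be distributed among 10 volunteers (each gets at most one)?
P(10,7) = 10!/(10-7)! = 604800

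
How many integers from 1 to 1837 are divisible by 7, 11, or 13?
⌊1837/7⌋+⌊1837/11⌋+⌊1837/13⌋ - ⌊1837/77⌋-⌊1837/91⌋-⌊1837/143⌋ + ⌊1837/1001⌋ = 262+167+141 - 23-20-12 + 1 = 516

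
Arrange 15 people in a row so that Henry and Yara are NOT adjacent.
Total - adjacent = 15! - (15-1)!×2 = 1307674368000 - 174356582400 = 1133317785600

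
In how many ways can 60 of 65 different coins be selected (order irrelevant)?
C(65,60) = 65!/(60!×5!) = 8259888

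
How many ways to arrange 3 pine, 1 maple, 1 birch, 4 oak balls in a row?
9! / (3! × 1! × 1! × 4!) = 2520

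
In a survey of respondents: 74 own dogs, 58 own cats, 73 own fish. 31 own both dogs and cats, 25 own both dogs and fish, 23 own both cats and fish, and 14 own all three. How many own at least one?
|A∪B∪C| = 74+58+73-31-25-23+14 = 140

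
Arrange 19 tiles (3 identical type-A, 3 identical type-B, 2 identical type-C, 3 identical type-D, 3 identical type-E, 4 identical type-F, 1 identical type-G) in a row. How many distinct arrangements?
19! / (3! × 3! × 2! × 3! × 3! × 4! × 1!) = 1955457504000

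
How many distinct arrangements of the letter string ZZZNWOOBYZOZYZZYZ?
17! / (8! × 1! × 3! × 1! × 1! × 3!) = 245044800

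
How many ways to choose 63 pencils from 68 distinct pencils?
C(68,63) = 68!/(63!×5!) = 10424128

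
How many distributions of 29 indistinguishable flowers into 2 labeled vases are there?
C(29+2-1, 2-1) = C(30, 1) = 30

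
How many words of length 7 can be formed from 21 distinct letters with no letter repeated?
P(21,7) = 21!/(21-7)! = 586051200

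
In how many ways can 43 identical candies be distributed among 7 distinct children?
C(43+7-1, 7-1) = C(49, 6) = 13983816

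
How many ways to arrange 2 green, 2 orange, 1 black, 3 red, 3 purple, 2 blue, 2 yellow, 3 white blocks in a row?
18! / (2! × 2! × 1! × 3! × 3! × 2! × 2! × 3!) = 1852538688000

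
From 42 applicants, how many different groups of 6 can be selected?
C(42,6) = 42!/(6!×36!) = 5245786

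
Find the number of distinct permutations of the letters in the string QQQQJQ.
6! / (1! × 5!) = 6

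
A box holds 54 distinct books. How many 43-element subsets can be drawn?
C(54,43) = 54!/(43!×11!) = 95722852680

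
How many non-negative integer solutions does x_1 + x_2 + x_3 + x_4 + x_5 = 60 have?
C(60+5-1, 5-1) = C(64, 4) = 635376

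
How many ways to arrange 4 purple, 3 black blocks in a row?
7! / (4! × 3!) = 35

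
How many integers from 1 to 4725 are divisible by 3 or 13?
⌊4725/3⌋ + ⌊4725/13⌋ - ⌊4725/39⌋ = 1575 + 363 - 121 = 1817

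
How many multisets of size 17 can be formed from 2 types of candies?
C(17+2-1, 2-1) = C(18, 1) = 18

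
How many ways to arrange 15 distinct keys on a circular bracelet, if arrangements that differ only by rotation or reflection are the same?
(15-1)!/2 = 87178291200/2 = 43589145600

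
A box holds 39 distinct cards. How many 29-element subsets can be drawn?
C(39,29) = 39!/(29!×10!) = 635745396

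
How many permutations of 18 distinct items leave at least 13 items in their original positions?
Exactly j fixed points: C(18,j)·!(18-j); sum over j ≥ 13 (derangement numbers via !m = (m-1)·(!(m-1) + !(m-2)): !0..!5 = 1, 0, 1, 2, 9, 44). Σ_{j=13}^{18} C(18,j)·!(18-j) = C(18,13)·!5 + C(18,14)·!4 + C(18,15)·!3 + C(18,16)·!2 + C(18,17)·!1 + C(18,18)·!0 = 8568·44 + 3060·9 + 816·2 + 153·1 + 18·0 + 1·1 = 406318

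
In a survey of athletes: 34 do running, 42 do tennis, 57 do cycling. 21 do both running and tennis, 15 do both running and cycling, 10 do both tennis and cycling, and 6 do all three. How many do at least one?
|A∪B∪C| = 34+42+57-21-15-10+6 = 93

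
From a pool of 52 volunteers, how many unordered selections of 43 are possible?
C(52,43) = 52!/(43!×9!) = 3679075400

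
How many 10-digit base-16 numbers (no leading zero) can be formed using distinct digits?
First digit: 15 choices (nonzero). Then descending: 15 × 15 × 14 × 13 × 12 × 11 × 10 × 9 × 8 × 7 = 27243216000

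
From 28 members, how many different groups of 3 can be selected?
C(28,3) = 28!/(3!×25!) = 3276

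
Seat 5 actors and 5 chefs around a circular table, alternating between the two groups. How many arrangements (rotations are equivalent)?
Fix one of the actors: (5-1)! ways for the remaining actors, × 5! ways for the chefs = 24 × 120 = 2880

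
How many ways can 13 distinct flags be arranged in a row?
13! = 6227020800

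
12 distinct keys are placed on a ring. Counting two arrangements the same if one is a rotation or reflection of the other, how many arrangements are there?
(12-1)!/2 = 39916800/2 = 19958400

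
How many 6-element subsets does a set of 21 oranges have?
C(21,6) = 21!/(6!×15!) = 54264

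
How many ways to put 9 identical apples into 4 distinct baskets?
C(9+4-1, 4-1) = C(12, 3) = 220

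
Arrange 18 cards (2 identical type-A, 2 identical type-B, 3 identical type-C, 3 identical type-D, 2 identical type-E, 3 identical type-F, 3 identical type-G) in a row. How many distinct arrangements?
18! / (2! × 2! × 3! × 3! × 2! × 3! × 3!) = 617512896000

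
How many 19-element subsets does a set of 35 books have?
C(35,19) = 35!/(19!×16!) = 4059928950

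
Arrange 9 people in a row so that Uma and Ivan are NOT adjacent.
Total - adjacent = 9! - (9-1)!×2 = 362880 - 80640 = 282240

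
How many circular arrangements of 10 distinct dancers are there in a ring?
Circular: fix one position, arrange the rest. (10-1)! = 362880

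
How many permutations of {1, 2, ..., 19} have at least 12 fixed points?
Exactly j fixed points: C(19,j)·!(19-j); sum over j ≥ 12 (derangement numbers via !m = (m-1)·(!(m-1) + !(m-2)): !0..!7 = 1, 0, 1, 2, 9, 44, 265, 1854). Σ_{j=12}^{19} C(19,j)·!(19-j) = C(19,12)·!7 + C(19,13)·!6 + C(19,14)·!5 + C(19,15)·!4 + C(19,16)·!3 + C(19,17)·!2 + C(19,18)·!1 + C(19,19)·!0 = 50388·1854 + 27132·265 + 11628·44 + 3876·9 + 969·2 + 171·1 + 19·0 + 1·1 = 101157958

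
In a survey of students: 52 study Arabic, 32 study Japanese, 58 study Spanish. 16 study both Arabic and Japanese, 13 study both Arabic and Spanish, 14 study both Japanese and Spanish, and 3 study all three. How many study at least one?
|A∪B∪C| = 52+32+58-16-13-14+3 = 102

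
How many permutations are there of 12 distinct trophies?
12! = 479001600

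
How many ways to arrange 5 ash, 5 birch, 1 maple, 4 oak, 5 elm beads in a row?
20! / (5! × 5! × 1! × 4! × 5!) = 58663725120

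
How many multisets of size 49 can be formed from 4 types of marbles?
C(49+4-1, 4-1) = C(52, 3) = 22100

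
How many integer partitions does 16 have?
Pentagonal recurrence p(n) = p(n-1) + p(n-2) - p(n-5) - p(n-7) + p(n-12) + p(n-15) - ... gives p(0..15) = 1, 1, 2, 3, 5, 7, 11, 15, 22, 30, 42, 56, 77, 101, 135, 176. p(16) = p(15) + p(14) - p(11) - p(9) + p(4) + p(1) = 176 + 135 - 56 - 30 + 5 + 1 = 231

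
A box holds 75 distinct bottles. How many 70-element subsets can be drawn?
C(75,70) = 75!/(70!×5!) = 17259390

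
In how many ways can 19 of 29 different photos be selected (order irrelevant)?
C(29,19) = 29!/(19!×10!) = 20030010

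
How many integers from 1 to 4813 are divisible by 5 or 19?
⌊4813/5⌋ + ⌊4813/19⌋ - ⌊4813/95⌋ = 962 + 253 - 50 = 1165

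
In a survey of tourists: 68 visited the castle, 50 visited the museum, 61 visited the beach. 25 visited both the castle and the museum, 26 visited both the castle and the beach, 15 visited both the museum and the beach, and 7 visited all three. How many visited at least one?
|A∪B∪C| = 68+50+61-25-26-15+7 = 120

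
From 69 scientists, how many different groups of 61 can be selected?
C(69,61) = 69!/(61!×8!) = 8361453672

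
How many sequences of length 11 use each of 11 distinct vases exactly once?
11! = 39916800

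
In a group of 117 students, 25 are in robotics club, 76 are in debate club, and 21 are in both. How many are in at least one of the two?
|A∪B| = |A| + |B| - |A∩B| = 25 + 76 - 21 = 80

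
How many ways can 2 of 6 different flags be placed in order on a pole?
P(6,2) = 6!/(6-2)! = 30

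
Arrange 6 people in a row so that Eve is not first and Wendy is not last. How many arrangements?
By inclusion-exclusion: 6! - 2×(6-1)! + (6-2)! = 720 - 240 + 24 = 504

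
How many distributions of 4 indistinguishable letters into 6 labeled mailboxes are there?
C(4+6-1, 6-1) = C(9, 5) = 126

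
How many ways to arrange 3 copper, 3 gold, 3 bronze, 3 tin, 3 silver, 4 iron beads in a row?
19! / (3! × 3! × 3! × 3! × 3! × 4!) = 651819168000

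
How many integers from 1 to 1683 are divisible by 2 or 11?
⌊1683/2⌋ + ⌊1683/11⌋ - ⌊1683/22⌋ = 841 + 153 - 76 = 918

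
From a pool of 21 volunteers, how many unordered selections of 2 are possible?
C(21,2) = 21!/(2!×19!) = 210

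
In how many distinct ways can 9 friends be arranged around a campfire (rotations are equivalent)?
Circular: fix one position, arrange the rest. (9-1)! = 40320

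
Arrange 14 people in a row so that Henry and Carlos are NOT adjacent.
Total - adjacent = 14! - (14-1)!×2 = 87178291200 - 12454041600 = 74724249600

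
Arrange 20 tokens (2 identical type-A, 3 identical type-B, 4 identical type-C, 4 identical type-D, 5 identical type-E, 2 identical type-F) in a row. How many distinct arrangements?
20! / (2! × 3! × 4! × 4! × 5! × 2!) = 1466593128000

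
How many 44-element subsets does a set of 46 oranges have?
C(46,44) = 46!/(44!×2!) = 1035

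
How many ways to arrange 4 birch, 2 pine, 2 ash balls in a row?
8! / (4! × 2! × 2!) = 420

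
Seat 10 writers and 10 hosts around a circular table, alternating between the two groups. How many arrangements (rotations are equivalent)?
Fix one of the writers: (10-1)! ways for the remaining writers, × 10! ways for the hosts = 362880 × 3628800 = 1316818944000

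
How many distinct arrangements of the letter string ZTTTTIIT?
8! / (2! × 1! × 5!) = 168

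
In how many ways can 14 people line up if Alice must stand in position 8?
Fix one position: (14-1)! = 6227020800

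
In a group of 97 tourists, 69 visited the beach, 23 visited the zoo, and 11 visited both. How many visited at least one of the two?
|A∪B| = |A| + |B| - |A∩B| = 69 + 23 - 11 = 81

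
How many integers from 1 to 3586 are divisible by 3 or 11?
⌊3586/3⌋ + ⌊3586/11⌋ - ⌊3586/33⌋ = 1195 + 326 - 108 = 1413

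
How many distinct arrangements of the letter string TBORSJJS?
8! / (2! × 1! × 1! × 1! × 1! × 2!) = 10080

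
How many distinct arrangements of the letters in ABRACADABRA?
11! / (5! × 2! × 2! × 1! × 1!) = 83160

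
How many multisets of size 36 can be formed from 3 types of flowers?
C(36+3-1, 3-1) = C(38, 2) = 703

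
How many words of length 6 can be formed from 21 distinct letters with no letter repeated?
P(21,6) = 21!/(21-6)! = 39070080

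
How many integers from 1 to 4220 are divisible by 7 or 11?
⌊4220/7⌋ + ⌊4220/11⌋ - ⌊4220/77⌋ = 602 + 383 - 54 = 931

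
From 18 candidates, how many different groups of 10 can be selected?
C(18,10) = 18!/(10!×8!) = 43758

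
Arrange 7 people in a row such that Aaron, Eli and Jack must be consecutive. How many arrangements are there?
Treat the 3 as one block: (7-3+1)! × 3! = 120 × 6 = 720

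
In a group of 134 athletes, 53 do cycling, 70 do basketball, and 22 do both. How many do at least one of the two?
|A∪B| = |A| + |B| - |A∩B| = 53 + 70 - 22 = 101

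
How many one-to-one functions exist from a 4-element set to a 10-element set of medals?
P(10,4) = 10!/(10-4)! = 5040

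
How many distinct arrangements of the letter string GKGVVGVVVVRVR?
13! / (2! × 3! × 7! × 1!) = 102960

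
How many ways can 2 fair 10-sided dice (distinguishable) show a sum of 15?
Coefficient of x^15 in (x + x² + ... + x^10)^2. By inclusion-exclusion on dice exceeding 10: Σ_j (-1)^j C(2,j)·C(15-1-10j, 1) = C(2,0)·C(14,1) - C(2,1)·C(4,1) = 1·14 - 2·4 = 6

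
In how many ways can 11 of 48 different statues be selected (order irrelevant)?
C(48,11) = 48!/(11!×37!) = 22595200368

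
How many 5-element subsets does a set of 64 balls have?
C(64,5) = 64!/(5!×59!) = 7624512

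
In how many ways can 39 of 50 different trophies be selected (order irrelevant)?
C(50,39) = 50!/(39!×11!) = 37353738800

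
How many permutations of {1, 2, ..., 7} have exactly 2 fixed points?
Choose the 2 fixed points C(7,2) = 21, derange the rest: !5 = Σ_{j=0}^{5} (-1)^j·5!/j! = 120 - 120 + 60 - 20 + 5 - 1 = 44. Product = 21 × 44 = 924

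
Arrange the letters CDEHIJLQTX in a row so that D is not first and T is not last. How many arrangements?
By inclusion-exclusion: 10! - 2×(10-1)! + (10-2)! = 3628800 - 725760 + 40320 = 2943360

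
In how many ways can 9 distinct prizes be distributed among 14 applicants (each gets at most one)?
P(14,9) = 14!/(14-9)! = 726485760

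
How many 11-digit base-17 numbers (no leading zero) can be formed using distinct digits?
First digit: 16 choices (nonzero). Then descending: 16 × 16 × 15 × 14 × 13 × 12 × 11 × 10 × 9 × 8 × 7 = 464950886400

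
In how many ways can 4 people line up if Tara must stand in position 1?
Fix one position: (4-1)! = 6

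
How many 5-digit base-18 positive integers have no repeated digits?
First digit: 17 choices (nonzero). Then descending: 17 × 17 × 16 × 15 × 14 = 971040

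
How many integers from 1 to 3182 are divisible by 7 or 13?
⌊3182/7⌋ + ⌊3182/13⌋ - ⌊3182/91⌋ = 454 + 244 - 34 = 664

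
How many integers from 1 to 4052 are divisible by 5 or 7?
⌊4052/5⌋ + ⌊4052/7⌋ - ⌊4052/35⌋ = 810 + 578 - 115 = 1273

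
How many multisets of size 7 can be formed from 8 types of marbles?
C(7+8-1, 8-1) = C(14, 7) = 3432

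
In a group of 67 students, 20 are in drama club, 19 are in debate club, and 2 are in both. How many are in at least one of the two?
|A∪B| = |A| + |B| - |A∩B| = 20 + 19 - 2 = 37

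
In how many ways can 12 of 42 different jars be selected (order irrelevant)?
C(42,12) = 42!/(12!×30!) = 11058116888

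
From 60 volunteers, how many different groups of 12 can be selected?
C(60,12) = 60!/(12!×48!) = 1399358844975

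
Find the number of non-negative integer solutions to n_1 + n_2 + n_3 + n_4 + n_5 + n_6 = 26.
C(26+6-1, 6-1) = C(31, 5) = 169911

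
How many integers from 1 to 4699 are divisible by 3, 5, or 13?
⌊4699/3⌋+⌊4699/5⌋+⌊4699/13⌋ - ⌊4699/15⌋-⌊4699/39⌋-⌊4699/65⌋ + ⌊4699/195⌋ = 1566+939+361 - 313-120-72 + 24 = 2385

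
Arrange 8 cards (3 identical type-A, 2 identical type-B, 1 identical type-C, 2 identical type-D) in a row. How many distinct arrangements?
8! / (3! × 2! × 1! × 2!) = 1680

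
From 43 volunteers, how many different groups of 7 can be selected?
C(43,7) = 43!/(7!×36!) = 32224114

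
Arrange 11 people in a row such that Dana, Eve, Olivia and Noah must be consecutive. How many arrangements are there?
Treat the 4 as one block: (11-4+1)! × 4! = 40320 × 24 = 967680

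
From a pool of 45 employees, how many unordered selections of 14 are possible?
C(45,14) = 45!/(14!×31!) = 166871334960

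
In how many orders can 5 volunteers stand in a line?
5! = 120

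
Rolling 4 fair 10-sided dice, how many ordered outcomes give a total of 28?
Coefficient of x^28 in (x + x² + ... + x^10)^4. By inclusion-exclusion on dice exceeding 10: Σ_j (-1)^j C(4,j)·C(28-1-10j, 3) = C(4,0)·C(27,3) - C(4,1)·C(17,3) + C(4,2)·C(7,3) = 1·2925 - 4·680 + 6·35 = 415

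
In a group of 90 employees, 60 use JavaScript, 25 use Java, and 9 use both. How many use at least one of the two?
|A∪B| = |A| + |B| - |A∩B| = 60 + 25 - 9 = 76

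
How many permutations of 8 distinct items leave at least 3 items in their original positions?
Exactly j fixed points: C(8,j)·!(8-j); sum over j ≥ 3 (derangement numbers via !m = (m-1)·(!(m-1) + !(m-2)): !0..!5 = 1, 0, 1, 2, 9, 44). Σ_{j=3}^{8} C(8,j)·!(8-j) = C(8,3)·!5 + C(8,4)·!4 + C(8,5)·!3 + C(8,6)·!2 + C(8,7)·!1 + C(8,8)·!0 = 56·44 + 70·9 + 56·2 + 28·1 + 8·0 + 1·1 = 3235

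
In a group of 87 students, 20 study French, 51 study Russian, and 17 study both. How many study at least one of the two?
|A∪B| = |A| + |B| - |A∩B| = 20 + 51 - 17 = 54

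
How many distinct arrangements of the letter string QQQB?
4! / (3! × 1!) = 4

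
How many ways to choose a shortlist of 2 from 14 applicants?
C(14,2) = 14!/(2!×12!) = 91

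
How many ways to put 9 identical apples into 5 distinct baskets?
C(9+5-1, 5-1) = C(13, 4) = 715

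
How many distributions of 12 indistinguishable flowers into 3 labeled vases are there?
C(12+3-1, 3-1) = C(14, 2) = 91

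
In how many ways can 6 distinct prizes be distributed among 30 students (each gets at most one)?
P(30,6) = 30!/(30-6)! = 427518000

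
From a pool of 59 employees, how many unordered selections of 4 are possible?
C(59,4) = 59!/(4!×55!) = 455126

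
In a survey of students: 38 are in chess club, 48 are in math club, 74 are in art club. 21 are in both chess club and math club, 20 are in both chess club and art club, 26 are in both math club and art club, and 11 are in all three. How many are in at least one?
|A∪B∪C| = 38+48+74-21-20-26+11 = 104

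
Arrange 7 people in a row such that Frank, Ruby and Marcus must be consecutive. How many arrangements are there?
Treat the 3 as one block: (7-3+1)! × 3! = 120 × 6 = 720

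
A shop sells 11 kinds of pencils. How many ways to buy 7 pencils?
C(7+11-1, 11-1) = C(17, 10) = 19448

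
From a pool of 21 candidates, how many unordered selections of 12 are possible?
C(21,12) = 21!/(12!×9!) = 293930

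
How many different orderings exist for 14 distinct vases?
14! = 87178291200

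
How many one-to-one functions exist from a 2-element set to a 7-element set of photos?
P(7,2) = 7!/(7-2)! = 42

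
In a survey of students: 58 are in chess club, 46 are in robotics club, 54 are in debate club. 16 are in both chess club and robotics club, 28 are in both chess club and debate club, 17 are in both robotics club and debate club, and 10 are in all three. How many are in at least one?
|A∪B∪C| = 58+46+54-16-28-17+10 = 107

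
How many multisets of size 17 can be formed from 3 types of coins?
C(17+3-1, 3-1) = C(19, 2) = 171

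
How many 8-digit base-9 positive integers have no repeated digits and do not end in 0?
Last digit: 8 nonzero choices. First digit: 7 (nonzero, ≠last). Middle 6: P(7,6) = 5040. Total = 282240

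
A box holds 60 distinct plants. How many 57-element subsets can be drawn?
C(60,57) = 60!/(57!×3!) = 34220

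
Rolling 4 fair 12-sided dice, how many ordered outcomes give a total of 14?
Coefficient of x^14 in (x + x² + ... + x^12)^4. By inclusion-exclusion on dice exceeding 12: Σ_j (-1)^j C(4,j)·C(14-1-12j, 3) = C(4,0)·C(13,3) = 1·286 = 286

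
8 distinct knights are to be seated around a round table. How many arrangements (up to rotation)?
Circular: fix one position, arrange the rest. (8-1)! = 5040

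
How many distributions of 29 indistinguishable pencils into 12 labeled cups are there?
C(29+12-1, 12-1) = C(40, 11) = 2311801440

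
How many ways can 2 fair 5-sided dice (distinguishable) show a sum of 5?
Coefficient of x^5 in (x + x² + ... + x^5)^2. By inclusion-exclusion on dice exceeding 5: Σ_j (-1)^j C(2,j)·C(5-1-5j, 1) = C(2,0)·C(4,1) = 1·4 = 4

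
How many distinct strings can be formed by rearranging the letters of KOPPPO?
6! / (3! × 2! × 1!) = 60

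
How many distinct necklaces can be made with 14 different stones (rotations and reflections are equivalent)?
(14-1)!/2 = 6227020800/2 = 3113510400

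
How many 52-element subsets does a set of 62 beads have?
C(62,52) = 62!/(52!×10!) = 107518933731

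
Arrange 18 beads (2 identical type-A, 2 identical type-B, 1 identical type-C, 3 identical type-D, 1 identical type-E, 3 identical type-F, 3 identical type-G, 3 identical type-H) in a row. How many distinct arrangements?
18! / (2! × 2! × 1! × 3! × 1! × 3! × 3! × 3!) = 1235025792000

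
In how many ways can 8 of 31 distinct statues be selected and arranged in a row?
P(31,8) = 31!/(31-8)! = 318073392000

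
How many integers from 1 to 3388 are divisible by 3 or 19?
⌊3388/3⌋ + ⌊3388/19⌋ - ⌊3388/57⌋ = 1129 + 178 - 59 = 1248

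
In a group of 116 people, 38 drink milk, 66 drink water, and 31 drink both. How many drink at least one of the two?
|A∪B| = |A| + |B| - |A∩B| = 38 + 66 - 31 = 73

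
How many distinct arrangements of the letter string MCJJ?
4! / (2! × 1! × 1!) = 12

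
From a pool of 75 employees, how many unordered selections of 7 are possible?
C(75,7) = 75!/(7!×68!) = 1984829850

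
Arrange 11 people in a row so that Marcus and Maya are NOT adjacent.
Total - adjacent = 11! - (11-1)!×2 = 39916800 - 7257600 = 32659200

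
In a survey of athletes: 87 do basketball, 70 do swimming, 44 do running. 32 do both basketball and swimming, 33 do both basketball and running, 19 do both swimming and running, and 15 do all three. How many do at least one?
|A∪B∪C| = 87+70+44-32-33-19+15 = 132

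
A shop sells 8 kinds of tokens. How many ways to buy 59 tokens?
C(59+8-1, 8-1) = C(66, 7) = 778789440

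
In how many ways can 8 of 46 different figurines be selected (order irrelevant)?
C(46,8) = 46!/(8!×38!) = 260932815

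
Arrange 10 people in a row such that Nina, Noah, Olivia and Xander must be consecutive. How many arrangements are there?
Treat the 4 as one block: (10-4+1)! × 4! = 5040 × 24 = 120960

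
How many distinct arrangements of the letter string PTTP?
4! / (2! × 2!) = 6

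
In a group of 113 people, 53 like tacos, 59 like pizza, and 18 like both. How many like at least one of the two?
|A∪B| = |A| + |B| - |A∩B| = 53 + 59 - 18 = 94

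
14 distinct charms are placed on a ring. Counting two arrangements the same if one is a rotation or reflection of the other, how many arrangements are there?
(14-1)!/2 = 6227020800/2 = 3113510400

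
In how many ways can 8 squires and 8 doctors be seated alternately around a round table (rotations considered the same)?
Fix one of the squires: (8-1)! ways for the remaining squires, × 8! ways for the doctors = 5040 × 40320 = 203212800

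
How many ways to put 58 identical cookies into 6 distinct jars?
C(58+6-1, 6-1) = C(63, 5) = 7028847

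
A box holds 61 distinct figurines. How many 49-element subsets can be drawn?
C(61,49) = 61!/(49!×12!) = 1742058970275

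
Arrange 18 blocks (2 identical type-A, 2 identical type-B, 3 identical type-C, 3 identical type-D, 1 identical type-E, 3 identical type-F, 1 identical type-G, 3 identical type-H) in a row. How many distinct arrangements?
18! / (2! × 2! × 3! × 3! × 1! × 3! × 1! × 3!) = 1235025792000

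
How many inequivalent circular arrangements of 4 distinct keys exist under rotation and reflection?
(4-1)!/2 = 6/2 = 3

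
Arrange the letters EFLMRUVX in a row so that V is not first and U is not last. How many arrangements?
By inclusion-exclusion: 8! - 2×(8-1)! + (8-2)! = 40320 - 10080 + 720 = 30960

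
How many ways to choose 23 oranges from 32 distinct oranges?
C(32,23) = 32!/(23!×9!) = 28048800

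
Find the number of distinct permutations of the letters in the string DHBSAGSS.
8! / (1! × 1! × 1! × 1! × 3! × 1!) = 6720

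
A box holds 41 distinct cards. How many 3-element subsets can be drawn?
C(41,3) = 41!/(3!×38!) = 10660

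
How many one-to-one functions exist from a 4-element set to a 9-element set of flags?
P(9,4) = 9!/(9-4)! = 3024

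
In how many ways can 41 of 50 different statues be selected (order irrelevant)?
C(50,41) = 50!/(41!×9!) = 2505433700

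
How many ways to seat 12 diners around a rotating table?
Circular: fix one position, arrange the rest. (12-1)! = 39916800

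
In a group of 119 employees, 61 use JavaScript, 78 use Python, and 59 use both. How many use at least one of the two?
|A∪B| = |A| + |B| - |A∩B| = 61 + 78 - 59 = 80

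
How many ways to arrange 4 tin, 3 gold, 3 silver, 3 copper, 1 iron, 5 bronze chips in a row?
19! / (4! × 3! × 3! × 3! × 1! × 5!) = 195545750400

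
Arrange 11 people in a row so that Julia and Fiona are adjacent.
Treat as block: (11-1)! × 2! = 3628800 × 2 = 7257600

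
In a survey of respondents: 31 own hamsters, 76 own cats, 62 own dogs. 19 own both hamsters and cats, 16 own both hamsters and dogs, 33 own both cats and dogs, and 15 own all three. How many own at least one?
|A∪B∪C| = 31+76+62-19-16-33+15 = 116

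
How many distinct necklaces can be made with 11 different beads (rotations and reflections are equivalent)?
(11-1)!/2 = 3628800/2 = 1814400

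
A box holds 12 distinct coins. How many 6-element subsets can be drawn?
C(12,6) = 12!/(6!×6!) = 924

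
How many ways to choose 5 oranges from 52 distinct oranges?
C(52,5) = 52!/(5!×47!) = 2598960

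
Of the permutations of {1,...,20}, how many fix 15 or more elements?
Exactly j fixed points: C(20,j)·!(20-j); sum over j ≥ 15 (derangement numbers via !m = (m-1)·(!(m-1) + !(m-2)): !0..!5 = 1, 0, 1, 2, 9, 44). Σ_{j=15}^{20} C(20,j)·!(20-j) = C(20,15)·!5 + C(20,16)·!4 + C(20,17)·!3 + C(20,18)·!2 + C(20,19)·!1 + C(20,20)·!0 = 15504·44 + 4845·9 + 1140·2 + 190·1 + 20·0 + 1·1 = 728252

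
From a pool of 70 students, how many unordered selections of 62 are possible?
C(70,62) = 70!/(62!×8!) = 9440350920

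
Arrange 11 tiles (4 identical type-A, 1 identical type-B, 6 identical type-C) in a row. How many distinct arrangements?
11! / (4! × 1! × 6!) = 2310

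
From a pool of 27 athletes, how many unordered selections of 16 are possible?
C(27,16) = 27!/(16!×11!) = 13037895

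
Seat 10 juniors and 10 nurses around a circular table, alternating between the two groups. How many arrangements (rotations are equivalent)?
Fix one of the juniors: (10-1)! ways for the remaining juniors, × 10! ways for the nurses = 362880 × 3628800 = 1316818944000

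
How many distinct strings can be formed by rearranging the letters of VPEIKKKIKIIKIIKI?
16! / (1! × 1! × 7! × 1! × 6!) = 5765760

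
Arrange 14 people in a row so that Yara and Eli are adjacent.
Treat as block: (14-1)! × 2! = 6227020800 × 2 = 12454041600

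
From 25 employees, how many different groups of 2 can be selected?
C(25,2) = 25!/(2!×23!) = 300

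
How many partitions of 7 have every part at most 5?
Let r_j(i) = number of partitions of i into parts ≤ j, for i = 0..7. r_1(i) = 1 for all i; r_j(i) = r_{j-1}(i) + r_j(i-j). Rows j = 2..5: ≤2: 1 1 2 2 3 3 4 4; ≤3: 1 1 2 3 4 5 7 8; ≤4: 1 1 2 3 5 6 9 11; ≤5: 1 1 2 3 5 7 10 13. r_5(7) = 13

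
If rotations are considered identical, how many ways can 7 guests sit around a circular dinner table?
Circular: fix one position, arrange the rest. (7-1)! = 720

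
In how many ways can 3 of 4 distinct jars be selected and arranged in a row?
P(4,3) = 4!/(4-3)! = 24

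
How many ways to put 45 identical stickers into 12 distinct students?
C(45+12-1, 12-1) = C(56, 11) = 148902215280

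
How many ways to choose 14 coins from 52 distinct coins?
C(52,14) = 52!/(14!×38!) = 1768966344600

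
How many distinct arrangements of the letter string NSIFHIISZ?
9! / (1! × 3! × 1! × 2! × 1! × 1!) = 30240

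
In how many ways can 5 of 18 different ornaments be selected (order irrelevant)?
C(18,5) = 18!/(5!×13!) = 8568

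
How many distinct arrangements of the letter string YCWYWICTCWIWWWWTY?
17! / (7! × 2! × 3! × 3! × 2!) = 490089600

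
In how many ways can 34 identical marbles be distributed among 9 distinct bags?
C(34+9-1, 9-1) = C(42, 8) = 118030185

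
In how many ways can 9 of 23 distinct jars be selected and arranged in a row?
P(23,9) = 23!/(23-9)! = 296541907200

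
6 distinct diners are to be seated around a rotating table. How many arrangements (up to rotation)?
Circular: fix one position, arrange the rest. (6-1)! = 120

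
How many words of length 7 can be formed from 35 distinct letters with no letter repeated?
P(35,7) = 35!/(35-7)! = 33891580800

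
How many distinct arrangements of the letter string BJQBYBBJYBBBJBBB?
16! / (10! × 3! × 2! × 1!) = 480480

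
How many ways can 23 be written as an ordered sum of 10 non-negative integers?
C(23+10-1, 10-1) = C(32, 9) = 28048800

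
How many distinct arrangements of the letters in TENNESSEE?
9! / (1! × 4! × 2! × 2!) = 3780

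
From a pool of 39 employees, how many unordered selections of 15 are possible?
C(39,15) = 39!/(15!×24!) = 25140840660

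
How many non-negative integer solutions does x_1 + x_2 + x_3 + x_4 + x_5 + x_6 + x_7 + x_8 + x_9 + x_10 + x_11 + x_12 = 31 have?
C(31+12-1, 12-1) = C(42, 11) = 4280561376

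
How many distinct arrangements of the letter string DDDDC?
5! / (1! × 4!) = 5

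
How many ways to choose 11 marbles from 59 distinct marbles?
C(59,11) = 59!/(11!×48!) = 279871768995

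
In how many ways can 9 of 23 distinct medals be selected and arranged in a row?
P(23,9) = 23!/(23-9)! = 296541907200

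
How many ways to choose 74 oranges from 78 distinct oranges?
C(78,74) = 78!/(74!×4!) = 1426425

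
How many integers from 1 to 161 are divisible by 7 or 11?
⌊161/7⌋ + ⌊161/11⌋ - ⌊161/77⌋ = 23 + 14 - 2 = 35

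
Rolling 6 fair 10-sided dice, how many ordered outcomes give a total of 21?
Coefficient of x^21 in (x + x² + ... + x^10)^6. By inclusion-exclusion on dice exceeding 10: Σ_j (-1)^j C(6,j)·C(21-1-10j, 5) = C(6,0)·C(20,5) - C(6,1)·C(10,5) = 1·15504 - 6·252 = 13992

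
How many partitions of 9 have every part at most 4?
Let r_j(i) = number of partitions of i into parts ≤ j, for i = 0..9. r_1(i) = 1 for all i; r_j(i) = r_{j-1}(i) + r_j(i-j). Rows j = 2..4: ≤2: 1 1 2 2 3 3 4 4 5 5; ≤3: 1 1 2 3 4 5 7 8 10 12; ≤4: 1 1 2 3 5 6 9 11 15 18. r_4(9) = 18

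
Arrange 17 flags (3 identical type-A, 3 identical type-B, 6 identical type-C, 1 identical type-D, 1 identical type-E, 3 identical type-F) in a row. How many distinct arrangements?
17! / (3! × 3! × 6! × 1! × 1! × 3!) = 2287084800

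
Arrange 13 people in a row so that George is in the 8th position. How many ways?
Fix one position: (13-1)! = 479001600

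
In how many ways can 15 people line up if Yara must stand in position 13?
Fix one position: (15-1)! = 87178291200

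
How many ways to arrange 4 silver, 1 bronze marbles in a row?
5! / (4! × 1!) = 5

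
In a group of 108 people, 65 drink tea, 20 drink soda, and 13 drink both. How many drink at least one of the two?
|A∪B| = |A| + |B| - |A∩B| = 65 + 20 - 13 = 72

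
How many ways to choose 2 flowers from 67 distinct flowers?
C(67,2) = 67!/(2!×65!) = 2211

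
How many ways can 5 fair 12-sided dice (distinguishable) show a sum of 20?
Coefficient of x^20 in (x + x² + ... + x^12)^5. By inclusion-exclusion on dice exceeding 12: Σ_j (-1)^j C(5,j)·C(20-1-12j, 4) = C(5,0)·C(19,4) - C(5,1)·C(7,4) = 1·3876 - 5·35 = 3701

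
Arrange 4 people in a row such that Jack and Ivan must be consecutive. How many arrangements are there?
Treat the 2 as one block: (4-2+1)! × 2! = 6 × 2 = 12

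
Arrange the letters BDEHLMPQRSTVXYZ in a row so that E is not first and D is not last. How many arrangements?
By inclusion-exclusion: 15! - 2×(15-1)! + (15-2)! = 1307674368000 - 174356582400 + 6227020800 = 1139544806400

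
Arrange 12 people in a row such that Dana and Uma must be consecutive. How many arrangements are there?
Treat the 2 as one block: (12-2+1)! × 2! = 39916800 × 2 = 79833600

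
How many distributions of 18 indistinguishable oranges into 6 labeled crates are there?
C(18+6-1, 6-1) = C(23, 5) = 33649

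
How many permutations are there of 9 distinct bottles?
9! = 362880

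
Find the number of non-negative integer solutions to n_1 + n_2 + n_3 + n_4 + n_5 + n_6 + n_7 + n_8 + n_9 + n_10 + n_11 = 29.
C(29+11-1, 11-1) = C(39, 10) = 635745396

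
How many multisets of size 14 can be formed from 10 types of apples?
C(14+10-1, 10-1) = C(23, 9) = 817190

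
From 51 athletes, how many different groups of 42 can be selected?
C(51,42) = 51!/(42!×9!) = 3042312350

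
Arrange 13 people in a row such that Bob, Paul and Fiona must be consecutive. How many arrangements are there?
Treat the 3 as one block: (13-3+1)! × 3! = 39916800 × 6 = 239500800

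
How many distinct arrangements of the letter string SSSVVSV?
7! / (4! × 3!) = 35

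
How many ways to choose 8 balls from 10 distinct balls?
C(10,8) = 10!/(8!×2!) = 45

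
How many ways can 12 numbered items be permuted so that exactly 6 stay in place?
Choose the 6 fixed points C(12,6) = 924, derange the rest: !6 = Σ_{j=0}^{6} (-1)^j·6!/j! = 720 - 720 + 360 - 120 + 30 - 6 + 1 = 265. Product = 924 × 265 = 244860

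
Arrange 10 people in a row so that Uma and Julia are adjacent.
Treat as block: (10-1)! × 2! = 362880 × 2 = 725760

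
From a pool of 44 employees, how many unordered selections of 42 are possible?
C(44,42) = 44!/(42!×2!) = 946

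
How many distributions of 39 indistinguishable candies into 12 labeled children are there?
C(39+12-1, 12-1) = C(50, 11) = 37353738800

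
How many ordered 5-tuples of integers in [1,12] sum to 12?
Coefficient of x^12 in (x + x² + ... + x^12)^5. By inclusion-exclusion on dice exceeding 12: Σ_j (-1)^j C(5,j)·C(12-1-12j, 4) = C(5,0)·C(11,4) = 1·330 = 330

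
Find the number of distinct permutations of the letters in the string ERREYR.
6! / (2! × 1! × 3!) = 60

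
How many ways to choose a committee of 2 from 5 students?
C(5,2) = 5!/(2!×3!) = 10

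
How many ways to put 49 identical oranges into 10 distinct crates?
C(49+10-1, 10-1) = C(58, 9) = 10648873950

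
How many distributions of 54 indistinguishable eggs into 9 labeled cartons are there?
C(54+9-1, 9-1) = C(62, 8) = 3381098545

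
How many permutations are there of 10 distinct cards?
10! = 3628800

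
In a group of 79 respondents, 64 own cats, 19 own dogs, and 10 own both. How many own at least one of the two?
|A∪B| = |A| + |B| - |A∩B| = 64 + 19 - 10 = 73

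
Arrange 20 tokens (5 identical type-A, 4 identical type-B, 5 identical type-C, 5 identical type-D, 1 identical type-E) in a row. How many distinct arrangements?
20! / (5! × 4! × 5! × 5! × 1!) = 58663725120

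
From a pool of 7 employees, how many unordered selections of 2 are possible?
C(7,2) = 7!/(2!×5!) = 21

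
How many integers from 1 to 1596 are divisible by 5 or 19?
⌊1596/5⌋ + ⌊1596/19⌋ - ⌊1596/95⌋ = 319 + 84 - 16 = 387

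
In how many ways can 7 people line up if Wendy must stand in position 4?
Fix one position: (7-1)! = 720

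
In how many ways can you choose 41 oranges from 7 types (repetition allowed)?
C(41+7-1, 7-1) = C(47, 6) = 10737573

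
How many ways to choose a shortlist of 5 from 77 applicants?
C(77,5) = 77!/(5!×72!) = 19757815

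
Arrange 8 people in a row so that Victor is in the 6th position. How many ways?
Fix one position: (8-1)! = 5040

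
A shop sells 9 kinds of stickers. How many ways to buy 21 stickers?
C(21+9-1, 9-1) = C(29, 8) = 4292145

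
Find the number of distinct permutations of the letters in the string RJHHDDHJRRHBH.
13! / (1! × 5! × 2! × 2! × 3!) = 2162160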